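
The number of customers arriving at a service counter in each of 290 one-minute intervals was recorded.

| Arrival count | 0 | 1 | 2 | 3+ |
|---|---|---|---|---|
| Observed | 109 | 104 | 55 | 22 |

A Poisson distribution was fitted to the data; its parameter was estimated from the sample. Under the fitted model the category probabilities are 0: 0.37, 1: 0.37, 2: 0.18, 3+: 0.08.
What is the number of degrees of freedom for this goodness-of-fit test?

There are k = 4 categories and 1 parameter estimated from the data, so df = 4 − 1 − 1 = 2.

2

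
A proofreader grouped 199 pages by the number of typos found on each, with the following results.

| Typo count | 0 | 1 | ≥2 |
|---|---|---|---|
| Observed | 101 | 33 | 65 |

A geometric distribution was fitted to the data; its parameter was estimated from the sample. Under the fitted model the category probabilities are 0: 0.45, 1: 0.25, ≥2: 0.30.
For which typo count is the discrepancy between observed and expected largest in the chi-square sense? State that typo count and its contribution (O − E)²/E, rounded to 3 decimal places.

Expected counts E_i = n·p_i: 199×0.45 = 89.55, 199×0.25 = 49.75, 199×0.30 = 59.7.
0: (101 − 89.55)²/89.55 = 131.1025/89.55 = 1.4640
1: (33 − 49.75)²/49.75 = 280.5625/49.75 = 5.6394
≥2: (65 − 59.7)²/59.7 = 28.09/59.7 = 0.4705
The largest term is for 1: 5.639.

1, 5.639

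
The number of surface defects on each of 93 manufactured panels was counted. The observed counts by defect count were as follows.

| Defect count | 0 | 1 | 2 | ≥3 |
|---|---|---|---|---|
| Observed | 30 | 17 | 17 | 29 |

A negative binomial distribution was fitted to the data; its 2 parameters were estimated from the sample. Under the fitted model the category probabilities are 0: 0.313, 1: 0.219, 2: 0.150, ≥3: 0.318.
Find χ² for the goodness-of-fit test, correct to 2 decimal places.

1.26

Expected counts E_i = n·p_i: 93×0.313 = 29.109, 93×0.219 = 20.367, 93×0.150 = 13.95, 93×0.318 = 29.574.
0: (30 − 29.109)²/29.109 = 0.793881/29.109 = 0.027
1: (17 − 20.367)²/20.367 = 11.336689/20.367 = 0.557
2: (17 − 13.95)²/13.95 = 9.3025/13.95 = 0.667
≥3: (29 − 29.574)²/29.574 = 0.329476/29.574 = 0.011
Sum = 1.26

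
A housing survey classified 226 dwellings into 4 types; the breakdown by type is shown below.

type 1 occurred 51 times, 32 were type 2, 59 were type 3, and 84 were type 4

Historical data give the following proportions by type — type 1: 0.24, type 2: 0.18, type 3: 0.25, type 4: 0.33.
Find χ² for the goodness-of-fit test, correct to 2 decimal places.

Expected counts E_i = n·p_i: 226×0.24 = 54.24, 226×0.18 = 40.68, 226×0.25 = 56.5, 226×0.33 = 74.58.
χ² = (51−54.24)²/54.24 + (32−40.68)²/40.68 + (59−56.5)²/56.5 + (84−74.58)²/74.58
   = 0.194 + 1.852 + 0.111 + 1.190
Sum = 3.35

3.35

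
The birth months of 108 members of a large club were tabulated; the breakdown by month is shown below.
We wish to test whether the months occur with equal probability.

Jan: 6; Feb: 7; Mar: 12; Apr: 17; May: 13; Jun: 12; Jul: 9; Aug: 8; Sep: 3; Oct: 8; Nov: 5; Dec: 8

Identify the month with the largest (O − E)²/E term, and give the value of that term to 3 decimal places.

Expected count for each of the 12 categories: 108/12 = 9.
cat         O        E   (O−E)²/E
Jan         6        9     1.0000
Feb         7        9     0.4444
Mar        12        9     1.0000
Apr        17        9     7.1111
May        13        9     1.7778
Jun        12        9     1.0000
Jul         9        9     0.0000
Aug         8        9     0.1111
Sep         3        9     4.0000
Oct         8        9     0.1111
Nov         5        9     1.7778
Dec         8        9     0.1111
The largest term is for Apr: 7.111.

Apr, 7.111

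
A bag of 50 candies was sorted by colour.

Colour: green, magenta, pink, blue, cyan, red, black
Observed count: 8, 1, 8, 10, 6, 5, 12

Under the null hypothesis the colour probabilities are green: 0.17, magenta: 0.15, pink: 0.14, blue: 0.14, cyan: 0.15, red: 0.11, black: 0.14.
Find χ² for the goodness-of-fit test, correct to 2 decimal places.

Expected counts E_i = n·p_i: 50×0.17 = 8.5, 50×0.15 = 7.5, 50×0.14 = 7, 50×0.14 = 7, 50×0.15 = 7.5, 50×0.11 = 5.5, 50×0.14 = 7.
green: (8 − 8.5)²/8.5 = 0.25/8.5 = 0.029
magenta: (1 − 7.5)²/7.5 = 42.25/7.5 = 5.633
pink: (8 − 7)²/7 = 1/7 = 0.143
blue: (10 − 7)²/7 = 9/7 = 1.286
cyan: (6 − 7.5)²/7.5 = 2.25/7.5 = 0.300
red: (5 − 5.5)²/5.5 = 0.25/5.5 = 0.045
black: (12 − 7)²/7 = 25/7 = 3.571
Sum = 11.01

11.01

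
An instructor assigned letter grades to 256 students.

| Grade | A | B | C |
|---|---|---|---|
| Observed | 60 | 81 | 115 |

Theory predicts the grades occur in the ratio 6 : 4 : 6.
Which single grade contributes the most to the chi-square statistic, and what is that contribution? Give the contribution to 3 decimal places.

Ratio total = 16. Expected counts: 256×6/16 = 96, 256×4/16 = 64, 256×6/16 = 96.
cat         O        E   (O−E)²/E
A          60       96    13.5000
B          81       64     4.5156
C         115       96     3.7604
The largest term is for A: 13.500.

A, 13.500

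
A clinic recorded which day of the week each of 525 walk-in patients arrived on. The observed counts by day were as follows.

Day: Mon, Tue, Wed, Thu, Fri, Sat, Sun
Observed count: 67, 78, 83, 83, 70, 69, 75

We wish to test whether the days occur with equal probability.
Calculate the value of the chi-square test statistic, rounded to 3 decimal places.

3.493

Expected count for each of the 7 categories: 525/7 = 75.
χ² = (67−75)²/75 + (78−75)²/75 + (83−75)²/75 + (83−75)²/75 + (70−75)²/75 + (69−75)²/75 + (75−75)²/75
   = 0.8533 + 0.1200 + 0.8533 + 0.8533 + 0.3333 + 0.4800 + 0.0000
Sum = 3.493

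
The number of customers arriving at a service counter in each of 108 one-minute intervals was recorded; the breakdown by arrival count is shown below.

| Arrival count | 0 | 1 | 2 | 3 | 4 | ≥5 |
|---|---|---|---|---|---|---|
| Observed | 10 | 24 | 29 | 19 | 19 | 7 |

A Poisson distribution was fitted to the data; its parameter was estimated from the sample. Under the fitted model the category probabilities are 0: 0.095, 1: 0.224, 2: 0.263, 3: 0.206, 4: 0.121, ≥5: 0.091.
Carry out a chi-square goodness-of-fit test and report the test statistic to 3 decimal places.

4.001

Expected counts E_i = n·p_i: 108×0.095 = 10.26, 108×0.224 = 24.192, 108×0.263 = 28.404, 108×0.206 = 22.248, 108×0.121 = 13.068, 108×0.091 = 9.828.
χ² = (10−10.26)²/10.26 + (24−24.192)²/24.192 + (29−28.404)²/28.404 + (19−22.248)²/22.248 + (19−13.068)²/13.068 + (7−9.828)²/9.828
   = 0.0066 + 0.0015 + 0.0125 + 0.4742 + 2.6927 + 0.8138
Sum = 4.001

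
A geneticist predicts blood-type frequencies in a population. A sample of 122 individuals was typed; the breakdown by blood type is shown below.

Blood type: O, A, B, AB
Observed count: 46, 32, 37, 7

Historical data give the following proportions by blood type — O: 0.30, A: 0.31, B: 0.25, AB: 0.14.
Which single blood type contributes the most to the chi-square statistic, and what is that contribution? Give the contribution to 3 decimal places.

Expected counts E_i = n·p_i: 122×0.30 = 36.6, 122×0.31 = 37.82, 122×0.25 = 30.5, 122×0.14 = 17.08.
χ² = (46−36.6)²/36.6 + (32−37.82)²/37.82 + (37−30.5)²/30.5 + (7−17.08)²/17.08
   = 2.4142 + 0.8956 + 1.3852 + 5.9489
The largest term is for AB: 5.949.

AB, 5.949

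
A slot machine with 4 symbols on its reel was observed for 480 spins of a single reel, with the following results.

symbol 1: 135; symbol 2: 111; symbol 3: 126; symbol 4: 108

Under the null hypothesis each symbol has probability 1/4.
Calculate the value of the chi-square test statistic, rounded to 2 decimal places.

Under H₀ each category has probability 1/4, so each expected count is 480/4 = 120.
χ² = (135−120)²/120 + (111−120)²/120 + (126−120)²/120 + (108−120)²/120
   = 1.875 + 0.675 + 0.300 + 1.200
Sum = 4.05

4.05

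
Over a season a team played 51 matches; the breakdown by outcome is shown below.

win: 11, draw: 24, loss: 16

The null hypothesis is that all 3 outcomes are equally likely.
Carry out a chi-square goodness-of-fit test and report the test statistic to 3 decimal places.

Expected count for each of the 3 categories: 51/3 = 17.
χ² = (11−17)²/17 + (24−17)²/17 + (16−17)²/17
   = 2.1176 + 2.8824 + 0.0588
Sum = 5.059

5.059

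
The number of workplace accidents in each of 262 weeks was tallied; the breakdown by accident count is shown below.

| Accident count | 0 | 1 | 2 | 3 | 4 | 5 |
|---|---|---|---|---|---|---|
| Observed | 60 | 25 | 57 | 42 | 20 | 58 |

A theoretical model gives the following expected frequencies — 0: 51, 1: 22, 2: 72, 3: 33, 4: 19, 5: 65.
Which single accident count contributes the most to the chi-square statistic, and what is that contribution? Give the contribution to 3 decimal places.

2, 3.125

cat         O        E   (O−E)²/E
0          60       51     1.5882
1          25       22     0.4091
2          57       72     3.1250
3          42       33     2.4545
4          20       19     0.0526
5          58       65     0.7538
The largest term is for 2: 3.125.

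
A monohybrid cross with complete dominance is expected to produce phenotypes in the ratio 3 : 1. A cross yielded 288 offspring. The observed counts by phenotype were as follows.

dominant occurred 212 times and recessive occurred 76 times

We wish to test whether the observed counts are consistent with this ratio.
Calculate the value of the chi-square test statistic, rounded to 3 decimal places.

Ratio total = 4. Expected counts: 288×3/4 = 216, 288×1/4 = 72.
dominant: (212 − 216)²/216 = 16/216 = 0.0741
recessive: (76 − 72)²/72 = 16/72 = 0.2222
Sum = 0.296

0.296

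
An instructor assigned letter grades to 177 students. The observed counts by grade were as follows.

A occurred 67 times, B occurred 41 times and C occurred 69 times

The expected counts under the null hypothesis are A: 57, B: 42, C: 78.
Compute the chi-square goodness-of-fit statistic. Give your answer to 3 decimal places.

2.817

A: (67 − 57)²/57 = 100/57 = 1.7544
B: (41 − 42)²/42 = 1/42 = 0.0238
C: (69 − 78)²/78 = 81/78 = 1.0385
Sum = 2.817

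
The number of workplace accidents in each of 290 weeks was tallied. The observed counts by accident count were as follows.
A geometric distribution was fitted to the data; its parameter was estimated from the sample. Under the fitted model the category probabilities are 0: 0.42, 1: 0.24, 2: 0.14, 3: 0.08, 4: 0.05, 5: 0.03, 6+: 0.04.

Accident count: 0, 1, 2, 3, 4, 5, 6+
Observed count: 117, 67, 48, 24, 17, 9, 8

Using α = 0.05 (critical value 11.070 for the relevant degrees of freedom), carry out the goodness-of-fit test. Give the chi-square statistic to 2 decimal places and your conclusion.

Expected counts E_i = n·p_i: 290×0.42 = 121.8, 290×0.24 = 69.6, 290×0.14 = 40.6, 290×0.08 = 23.2, 290×0.05 = 14.5, 290×0.03 = 8.7, 290×0.04 = 11.6.
χ² = (117−121.8)²/121.8 + (67−69.6)²/69.6 + (48−40.6)²/40.6 + (24−23.2)²/23.2 + (17−14.5)²/14.5 + (9−8.7)²/8.7 + (8−11.6)²/11.6
   = 0.189 + 0.097 + 1.349 + 0.028 + 0.431 + 0.010 + 1.117
Sum = 3.22
df = 5. Since 3.22 < 11.070, we do not reject H₀.

3.22; do not reject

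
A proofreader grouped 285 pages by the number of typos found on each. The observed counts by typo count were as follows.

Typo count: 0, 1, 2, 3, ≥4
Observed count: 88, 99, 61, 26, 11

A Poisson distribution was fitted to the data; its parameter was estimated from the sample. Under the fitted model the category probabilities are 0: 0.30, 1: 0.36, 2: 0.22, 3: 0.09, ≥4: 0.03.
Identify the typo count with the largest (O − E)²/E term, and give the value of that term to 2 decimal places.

Expected counts E_i = n·p_i: 285×0.30 = 85.5, 285×0.36 = 102.6, 285×0.22 = 62.7, 285×0.09 = 25.65, 285×0.03 = 8.55.
cat         O        E   (O−E)²/E
0          88     85.5      0.073
1          99    102.6      0.126
2          61     62.7      0.046
3          26    25.65      0.005
≥4         11     8.55      0.702
The largest term is for ≥4: 0.70.

≥4, 0.70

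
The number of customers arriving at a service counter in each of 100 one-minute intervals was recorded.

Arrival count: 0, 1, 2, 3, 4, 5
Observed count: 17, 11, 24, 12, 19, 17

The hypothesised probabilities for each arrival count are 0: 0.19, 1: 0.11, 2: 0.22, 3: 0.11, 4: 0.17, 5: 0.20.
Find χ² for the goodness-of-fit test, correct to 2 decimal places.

1.17

Expected counts E_i = n·p_i: 100×0.19 = 19, 100×0.11 = 11, 100×0.22 = 22, 100×0.11 = 11, 100×0.17 = 17, 100×0.20 = 20.
0: (17 − 19)²/19 = 4/19 = 0.211
1: (11 − 11)²/11 = 0/11 = 0.000
2: (24 − 22)²/22 = 4/22 = 0.182
3: (12 − 11)²/11 = 1/11 = 0.091
4: (19 − 17)²/17 = 4/17 = 0.235
5: (17 − 20)²/20 = 9/20 = 0.450
Sum = 1.17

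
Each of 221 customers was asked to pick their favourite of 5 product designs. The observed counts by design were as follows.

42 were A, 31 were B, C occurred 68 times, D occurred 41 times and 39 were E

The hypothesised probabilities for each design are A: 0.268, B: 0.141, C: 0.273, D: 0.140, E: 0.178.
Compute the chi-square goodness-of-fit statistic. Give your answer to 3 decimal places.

9.260

Expected counts E_i = n·p_i: 221×0.268 = 59.228, 221×0.141 = 31.161, 221×0.273 = 60.333, 221×0.140 = 30.94, 221×0.178 = 39.338.
χ² = (42−59.228)²/59.228 + (31−31.161)²/31.161 + (68−60.333)²/60.333 + (41−30.94)²/30.94 + (39−39.338)²/39.338
   = 5.0112 + 0.0008 + 0.9743 + 3.2710 + 0.0029
Sum = 9.260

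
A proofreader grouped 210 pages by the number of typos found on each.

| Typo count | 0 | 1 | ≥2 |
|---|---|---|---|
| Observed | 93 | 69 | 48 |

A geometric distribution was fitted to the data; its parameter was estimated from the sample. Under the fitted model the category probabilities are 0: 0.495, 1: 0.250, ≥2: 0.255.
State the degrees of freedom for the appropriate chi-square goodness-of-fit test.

1

There are k = 3 categories and 1 parameter estimated from the data, so df = 3 − 1 − 1 = 1.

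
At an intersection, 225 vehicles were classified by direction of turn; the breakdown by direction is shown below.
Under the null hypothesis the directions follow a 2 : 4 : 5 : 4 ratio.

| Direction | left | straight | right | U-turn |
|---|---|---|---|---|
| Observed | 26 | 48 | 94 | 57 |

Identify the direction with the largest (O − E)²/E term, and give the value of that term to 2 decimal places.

Ratio total = 15. Expected counts: 225×2/15 = 30, 225×4/15 = 60, 225×5/15 = 75, 225×4/15 = 60.
χ² = (26−30)²/30 + (48−60)²/60 + (94−75)²/75 + (57−60)²/60
   = 0.533 + 2.400 + 4.813 + 0.150
The largest term is for right: 4.81.

right, 4.81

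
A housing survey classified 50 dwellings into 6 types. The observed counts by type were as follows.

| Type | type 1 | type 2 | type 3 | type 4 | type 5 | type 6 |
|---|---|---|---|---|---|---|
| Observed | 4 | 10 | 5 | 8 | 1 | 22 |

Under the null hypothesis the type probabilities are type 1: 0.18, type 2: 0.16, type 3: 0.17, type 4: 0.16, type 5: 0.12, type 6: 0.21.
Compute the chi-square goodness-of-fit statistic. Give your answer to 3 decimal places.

Expected counts E_i = n·p_i: 50×0.18 = 9, 50×0.16 = 8, 50×0.17 = 8.5, 50×0.16 = 8, 50×0.12 = 6, 50×0.21 = 10.5.
type 1: (4 − 9)²/9 = 25/9 = 2.7778
type 2: (10 − 8)²/8 = 4/8 = 0.5000
type 3: (5 − 8.5)²/8.5 = 12.25/8.5 = 1.4412
type 4: (8 − 8)²/8 = 0/8 = 0.0000
type 5: (1 − 6)²/6 = 25/6 = 4.1667
type 6: (22 − 10.5)²/10.5 = 132.25/10.5 = 12.5952
Sum = 21.481

21.481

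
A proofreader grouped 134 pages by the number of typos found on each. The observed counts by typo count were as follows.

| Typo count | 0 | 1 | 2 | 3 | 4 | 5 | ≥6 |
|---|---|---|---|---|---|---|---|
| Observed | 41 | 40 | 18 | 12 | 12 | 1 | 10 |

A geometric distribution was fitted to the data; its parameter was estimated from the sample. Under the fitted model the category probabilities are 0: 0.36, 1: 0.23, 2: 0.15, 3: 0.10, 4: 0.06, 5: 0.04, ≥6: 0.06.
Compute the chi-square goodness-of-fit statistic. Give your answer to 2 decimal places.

Expected counts E_i = n·p_i: 134×0.36 = 48.24, 134×0.23 = 30.82, 134×0.15 = 20.1, 134×0.10 = 13.4, 134×0.06 = 8.04, 134×0.04 = 5.36, 134×0.06 = 8.04.
cat         O        E   (O−E)²/E
0          41    48.24      1.087
1          40    30.82      2.734
2          18     20.1      0.219
3          12     13.4      0.146
4          12     8.04      1.950
5           1     5.36      3.547
≥6         10     8.04      0.478
Sum = 10.16

10.16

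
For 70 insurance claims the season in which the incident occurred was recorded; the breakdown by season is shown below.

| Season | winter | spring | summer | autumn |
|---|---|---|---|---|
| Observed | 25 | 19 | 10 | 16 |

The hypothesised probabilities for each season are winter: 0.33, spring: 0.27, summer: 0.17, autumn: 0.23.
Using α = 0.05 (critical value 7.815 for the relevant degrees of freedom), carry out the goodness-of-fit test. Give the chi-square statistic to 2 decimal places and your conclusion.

0.46; do not reject

Expected counts E_i = n·p_i: 70×0.33 = 23.1, 70×0.27 = 18.9, 70×0.17 = 11.9, 70×0.23 = 16.1.
χ² = (25−23.1)²/23.1 + (19−18.9)²/18.9 + (10−11.9)²/11.9 + (16−16.1)²/16.1
   = 0.156 + 0.001 + 0.303 + 0.001
Sum = 0.46
df = 3. Since 0.46 < 7.815, we do not reject H₀.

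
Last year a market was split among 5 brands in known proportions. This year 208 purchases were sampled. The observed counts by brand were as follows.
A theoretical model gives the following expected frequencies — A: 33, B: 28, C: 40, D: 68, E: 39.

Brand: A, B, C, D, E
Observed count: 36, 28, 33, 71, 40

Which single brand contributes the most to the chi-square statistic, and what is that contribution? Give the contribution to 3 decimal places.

A: (36 − 33)²/33 = 9/33 = 0.2727
B: (28 − 28)²/28 = 0/28 = 0.0000
C: (33 − 40)²/40 = 49/40 = 1.2250
D: (71 − 68)²/68 = 9/68 = 0.1324
E: (40 − 39)²/39 = 1/39 = 0.0256
The largest term is for C: 1.225.

C, 1.225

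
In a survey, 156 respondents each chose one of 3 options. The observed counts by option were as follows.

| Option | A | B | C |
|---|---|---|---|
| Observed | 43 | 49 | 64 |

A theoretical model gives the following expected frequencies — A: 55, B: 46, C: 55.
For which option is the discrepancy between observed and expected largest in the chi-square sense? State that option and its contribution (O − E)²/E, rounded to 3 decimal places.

A, 2.618

cat         O        E   (O−E)²/E
A          43       55     2.6182
B          49       46     0.1957
C          64       55     1.4727
The largest term is for A: 2.618.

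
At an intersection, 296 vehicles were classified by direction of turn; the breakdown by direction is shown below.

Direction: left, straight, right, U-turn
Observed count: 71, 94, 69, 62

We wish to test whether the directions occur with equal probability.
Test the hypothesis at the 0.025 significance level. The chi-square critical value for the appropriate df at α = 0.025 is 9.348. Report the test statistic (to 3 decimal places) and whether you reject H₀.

Expected count for each of the 4 categories: 296/4 = 74.
cat           O        E   (O−E)²/E
left         71       74     0.1216
straight     94       74     5.4054
right        69       74     0.3378
U-turn       62       74     1.9459
Sum = 7.811
df = 3. Since 7.811 < 9.348, we do not reject H₀.

7.811; do not reject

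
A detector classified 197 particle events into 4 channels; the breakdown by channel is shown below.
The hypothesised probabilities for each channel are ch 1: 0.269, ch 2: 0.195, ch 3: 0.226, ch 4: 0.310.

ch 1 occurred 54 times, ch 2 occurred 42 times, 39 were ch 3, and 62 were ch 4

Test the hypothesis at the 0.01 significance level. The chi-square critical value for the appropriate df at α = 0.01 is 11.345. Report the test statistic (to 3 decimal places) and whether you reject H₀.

Expected counts E_i = n·p_i: 197×0.269 = 52.993, 197×0.195 = 38.415, 197×0.226 = 44.522, 197×0.310 = 61.07.
χ² = (54−52.993)²/52.993 + (42−38.415)²/38.415 + (39−44.522)²/44.522 + (62−61.07)²/61.07
   = 0.0191 + 0.3346 + 0.6849 + 0.0142
Sum = 1.053
df = 3. Since 1.053 < 11.345, we do not reject H₀.

1.053; do not reject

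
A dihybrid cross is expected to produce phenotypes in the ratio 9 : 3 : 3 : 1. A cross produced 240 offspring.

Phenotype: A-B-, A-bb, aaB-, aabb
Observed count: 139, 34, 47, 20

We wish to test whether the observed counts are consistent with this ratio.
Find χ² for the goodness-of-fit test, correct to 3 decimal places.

Ratio total = 16. Expected counts: 240×9/16 = 135, 240×3/16 = 45, 240×3/16 = 45, 240×1/16 = 15.
χ² = (139−135)²/135 + (34−45)²/45 + (47−45)²/45 + (20−15)²/15
   = 0.1185 + 2.6889 + 0.0889 + 1.6667
Sum = 4.563

4.563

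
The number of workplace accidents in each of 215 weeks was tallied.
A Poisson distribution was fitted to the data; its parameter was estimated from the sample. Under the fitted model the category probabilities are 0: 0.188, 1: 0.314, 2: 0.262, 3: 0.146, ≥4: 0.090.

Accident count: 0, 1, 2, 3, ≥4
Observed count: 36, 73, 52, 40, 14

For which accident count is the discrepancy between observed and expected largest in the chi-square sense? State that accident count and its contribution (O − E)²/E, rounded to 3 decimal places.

3, 2.362

Expected counts E_i = n·p_i: 215×0.188 = 40.42, 215×0.314 = 67.51, 215×0.262 = 56.33, 215×0.146 = 31.39, 215×0.090 = 19.35.
χ² = (36−40.42)²/40.42 + (73−67.51)²/67.51 + (52−56.33)²/56.33 + (40−31.39)²/31.39 + (14−19.35)²/19.35
   = 0.4833 + 0.4465 + 0.3328 + 2.3616 + 1.4792
The largest term is for 3: 2.362.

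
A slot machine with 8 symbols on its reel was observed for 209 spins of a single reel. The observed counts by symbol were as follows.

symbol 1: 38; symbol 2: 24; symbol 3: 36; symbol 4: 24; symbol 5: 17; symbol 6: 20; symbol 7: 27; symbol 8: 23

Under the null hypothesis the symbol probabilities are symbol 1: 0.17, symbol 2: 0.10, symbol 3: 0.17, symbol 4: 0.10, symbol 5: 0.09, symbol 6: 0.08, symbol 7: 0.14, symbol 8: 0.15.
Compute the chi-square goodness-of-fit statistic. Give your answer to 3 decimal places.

4.314

Expected counts E_i = n·p_i: 209×0.17 = 35.53, 209×0.10 = 20.9, 209×0.17 = 35.53, 209×0.10 = 20.9, 209×0.09 = 18.81, 209×0.08 = 16.72, 209×0.14 = 29.26, 209×0.15 = 31.35.
symbol 1: (38 − 35.53)²/35.53 = 6.1009/35.53 = 0.1717
symbol 2: (24 − 20.9)²/20.9 = 9.61/20.9 = 0.4598
symbol 3: (36 − 35.53)²/35.53 = 0.2209/35.53 = 0.0062
symbol 4: (24 − 20.9)²/20.9 = 9.61/20.9 = 0.4598
symbol 5: (17 − 18.81)²/18.81 = 3.2761/18.81 = 0.1742
symbol 6: (20 − 16.72)²/16.72 = 10.7584/16.72 = 0.6434
symbol 7: (27 − 29.26)²/29.26 = 5.1076/29.26 = 0.1746
symbol 8: (23 − 31.35)²/31.35 = 69.7225/31.35 = 2.2240
Sum = 4.314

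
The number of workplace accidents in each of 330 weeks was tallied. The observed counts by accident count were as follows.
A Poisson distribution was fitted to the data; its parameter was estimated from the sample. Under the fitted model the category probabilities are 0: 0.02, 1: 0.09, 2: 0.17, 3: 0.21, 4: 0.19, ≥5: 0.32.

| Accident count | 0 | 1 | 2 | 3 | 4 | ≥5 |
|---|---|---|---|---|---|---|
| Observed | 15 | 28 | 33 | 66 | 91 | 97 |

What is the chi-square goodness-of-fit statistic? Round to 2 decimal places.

Expected counts E_i = n·p_i: 330×0.02 = 6.6, 330×0.09 = 29.7, 330×0.17 = 56.1, 330×0.21 = 69.3, 330×0.19 = 62.7, 330×0.32 = 105.6.
cat         O        E   (O−E)²/E
0          15      6.6     10.691
1          28     29.7      0.097
2          33     56.1      9.512
3          66     69.3      0.157
4          91     62.7     12.773
≥5         97    105.6      0.700
Sum = 33.93

33.93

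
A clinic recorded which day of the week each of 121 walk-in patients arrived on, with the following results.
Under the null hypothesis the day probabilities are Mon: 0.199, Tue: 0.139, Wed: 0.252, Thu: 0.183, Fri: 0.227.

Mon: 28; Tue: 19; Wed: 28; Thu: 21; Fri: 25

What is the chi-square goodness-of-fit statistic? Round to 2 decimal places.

Expected counts E_i = n·p_i: 121×0.199 = 24.079, 121×0.139 = 16.819, 121×0.252 = 30.492, 121×0.183 = 22.143, 121×0.227 = 27.467.
Mon: (28 − 24.079)²/24.079 = 15.374241/24.079 = 0.638
Tue: (19 − 16.819)²/16.819 = 4.756761/16.819 = 0.283
Wed: (28 − 30.492)²/30.492 = 6.210064/30.492 = 0.204
Thu: (21 − 22.143)²/22.143 = 1.306449/22.143 = 0.059
Fri: (25 − 27.467)²/27.467 = 6.086089/27.467 = 0.222
Sum = 1.41

1.41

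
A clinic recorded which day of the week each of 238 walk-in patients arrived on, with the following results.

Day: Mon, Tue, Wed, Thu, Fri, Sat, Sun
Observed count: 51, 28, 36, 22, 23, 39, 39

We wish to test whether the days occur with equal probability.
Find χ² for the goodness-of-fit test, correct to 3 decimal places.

Under H₀ each category has probability 1/7, so each expected count is 238/7 = 34.
cat         O        E   (O−E)²/E
Mon        51       34     8.5000
Tue        28       34     1.0588
Wed        36       34     0.1176
Thu        22       34     4.2353
Fri        23       34     3.5588
Sat        39       34     0.7353
Sun        39       34     0.7353
Sum = 18.941

18.941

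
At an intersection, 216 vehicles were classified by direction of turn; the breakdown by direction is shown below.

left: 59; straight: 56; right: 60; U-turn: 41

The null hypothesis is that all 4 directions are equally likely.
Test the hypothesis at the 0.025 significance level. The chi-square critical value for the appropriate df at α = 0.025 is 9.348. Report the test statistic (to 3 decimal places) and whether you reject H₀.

4.333; do not reject

Expected count for each of the 4 categories: 216/4 = 54.
left: (59 − 54)²/54 = 25/54 = 0.4630
straight: (56 − 54)²/54 = 4/54 = 0.0741
right: (60 − 54)²/54 = 36/54 = 0.6667
U-turn: (41 − 54)²/54 = 169/54 = 3.1296
Sum = 4.333
df = 3. Since 4.333 < 9.348, we do not reject H₀.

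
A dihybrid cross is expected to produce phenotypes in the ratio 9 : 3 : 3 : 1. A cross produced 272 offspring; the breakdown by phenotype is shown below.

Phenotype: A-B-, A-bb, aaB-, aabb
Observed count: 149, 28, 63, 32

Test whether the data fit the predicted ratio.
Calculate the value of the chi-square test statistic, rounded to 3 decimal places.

Ratio total = 16. Expected counts: 272×9/16 = 153, 272×3/16 = 51, 272×3/16 = 51, 272×1/16 = 17.
χ² = (149−153)²/153 + (28−51)²/51 + (63−51)²/51 + (32−17)²/17
   = 0.1046 + 10.3725 + 2.8235 + 13.2353
Sum = 26.536

26.536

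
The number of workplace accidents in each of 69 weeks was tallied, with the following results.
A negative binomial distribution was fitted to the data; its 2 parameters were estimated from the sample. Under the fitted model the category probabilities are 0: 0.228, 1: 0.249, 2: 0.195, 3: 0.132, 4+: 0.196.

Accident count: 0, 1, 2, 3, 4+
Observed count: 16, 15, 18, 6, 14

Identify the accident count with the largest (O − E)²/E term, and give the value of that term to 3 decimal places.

Expected counts E_i = n·p_i: 69×0.228 = 15.732, 69×0.249 = 17.181, 69×0.195 = 13.455, 69×0.132 = 9.108, 69×0.196 = 13.524.
cat         O        E   (O−E)²/E
0          16   15.732     0.0046
1          15   17.181     0.2769
2          18   13.455     1.5353
3           6    9.108     1.0606
4+         14   13.524     0.0168
The largest term is for 2: 1.535.

2, 1.535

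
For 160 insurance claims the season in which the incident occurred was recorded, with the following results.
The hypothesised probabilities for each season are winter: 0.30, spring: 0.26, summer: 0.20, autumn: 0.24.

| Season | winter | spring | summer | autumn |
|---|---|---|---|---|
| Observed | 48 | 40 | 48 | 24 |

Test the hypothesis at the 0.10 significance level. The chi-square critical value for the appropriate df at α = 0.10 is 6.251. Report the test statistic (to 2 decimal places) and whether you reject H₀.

Expected counts E_i = n·p_i: 160×0.30 = 48, 160×0.26 = 41.6, 160×0.20 = 32, 160×0.24 = 38.4.
cat         O        E   (O−E)²/E
winter     48       48      0.000
spring     40     41.6      0.062
summer     48       32      8.000
autumn     24     38.4      5.400
Sum = 13.46
df = 3. Since 13.46 > 6.251, we reject H₀.

13.46; reject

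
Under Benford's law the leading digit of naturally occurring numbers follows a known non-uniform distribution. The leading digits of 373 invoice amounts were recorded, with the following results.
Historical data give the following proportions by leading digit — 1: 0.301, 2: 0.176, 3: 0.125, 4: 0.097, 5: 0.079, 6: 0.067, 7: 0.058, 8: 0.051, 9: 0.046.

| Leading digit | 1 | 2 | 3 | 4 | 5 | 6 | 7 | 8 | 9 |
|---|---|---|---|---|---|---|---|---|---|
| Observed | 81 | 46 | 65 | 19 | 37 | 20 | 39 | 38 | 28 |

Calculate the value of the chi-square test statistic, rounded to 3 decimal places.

72.636

Expected counts E_i = n·p_i: 373×0.301 = 112.273, 373×0.176 = 65.648, 373×0.125 = 46.625, 373×0.097 = 36.181, 373×0.079 = 29.467, 373×0.067 = 24.991, 373×0.058 = 21.634, 373×0.051 = 19.023, 373×0.046 = 17.158.
1: (81 − 112.273)²/112.273 = 978.000529/112.273 = 8.7109
2: (46 − 65.648)²/65.648 = 386.043904/65.648 = 5.8805
3: (65 − 46.625)²/46.625 = 337.640625/46.625 = 7.2416
4: (19 − 36.181)²/36.181 = 295.186761/36.181 = 8.1586
5: (37 − 29.467)²/29.467 = 56.746089/29.467 = 1.9258
6: (20 − 24.991)²/24.991 = 24.910081/24.991 = 0.9968
7: (39 − 21.634)²/21.634 = 301.577956/21.634 = 13.9400
8: (38 − 19.023)²/19.023 = 360.126529/19.023 = 18.9311
9: (28 − 17.158)²/17.158 = 117.548964/17.158 = 6.8510
Sum = 72.636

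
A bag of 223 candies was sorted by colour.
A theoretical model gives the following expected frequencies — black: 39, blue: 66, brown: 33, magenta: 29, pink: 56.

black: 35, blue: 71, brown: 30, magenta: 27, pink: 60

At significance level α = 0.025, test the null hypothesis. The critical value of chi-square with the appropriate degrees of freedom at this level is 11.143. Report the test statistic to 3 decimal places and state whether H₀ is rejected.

1.485; do not reject

cat          O        E   (O−E)²/E
black       35       39     0.4103
blue        71       66     0.3788
brown       30       33     0.2727
magenta     27       29     0.1379
pink        60       56     0.2857
Sum = 1.485
df = 4. Since 1.485 < 11.143, we do not reject H₀.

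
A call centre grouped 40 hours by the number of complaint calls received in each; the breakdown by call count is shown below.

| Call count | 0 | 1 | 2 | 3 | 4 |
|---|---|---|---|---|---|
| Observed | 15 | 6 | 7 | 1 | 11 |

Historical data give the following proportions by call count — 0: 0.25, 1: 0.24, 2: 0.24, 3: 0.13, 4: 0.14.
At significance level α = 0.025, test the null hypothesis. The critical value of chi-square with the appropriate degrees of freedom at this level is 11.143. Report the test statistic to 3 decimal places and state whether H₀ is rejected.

13.154; reject

Expected counts E_i = n·p_i: 40×0.25 = 10, 40×0.24 = 9.6, 40×0.24 = 9.6, 40×0.13 = 5.2, 40×0.14 = 5.6.
χ² = (15−10)²/10 + (6−9.6)²/9.6 + (7−9.6)²/9.6 + (1−5.2)²/5.2 + (11−5.6)²/5.6
   = 2.5000 + 1.3500 + 0.7042 + 3.3923 + 5.2071
Sum = 13.154
df = 4. Since 13.154 > 11.143, we reject H₀.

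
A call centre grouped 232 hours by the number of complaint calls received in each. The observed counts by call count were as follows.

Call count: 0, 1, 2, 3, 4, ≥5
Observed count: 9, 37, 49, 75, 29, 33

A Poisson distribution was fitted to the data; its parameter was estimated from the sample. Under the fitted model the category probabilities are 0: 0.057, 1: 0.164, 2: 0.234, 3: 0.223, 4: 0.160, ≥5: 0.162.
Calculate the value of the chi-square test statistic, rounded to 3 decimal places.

14.690

Expected counts E_i = n·p_i: 232×0.057 = 13.224, 232×0.164 = 38.048, 232×0.234 = 54.288, 232×0.223 = 51.736, 232×0.160 = 37.12, 232×0.162 = 37.584.
χ² = (9−13.224)²/13.224 + (37−38.048)²/38.048 + (49−54.288)²/54.288 + (75−51.736)²/51.736 + (29−37.12)²/37.12 + (33−37.584)²/37.584
   = 1.3492 + 0.0289 + 0.5151 + 10.4611 + 1.7763 + 0.5591
Sum = 14.690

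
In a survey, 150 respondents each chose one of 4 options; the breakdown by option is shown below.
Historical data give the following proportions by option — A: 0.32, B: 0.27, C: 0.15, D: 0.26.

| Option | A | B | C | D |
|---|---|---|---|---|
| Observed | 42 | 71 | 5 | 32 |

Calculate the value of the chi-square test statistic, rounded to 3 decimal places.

Expected counts E_i = n·p_i: 150×0.32 = 48, 150×0.27 = 40.5, 150×0.15 = 22.5, 150×0.26 = 39.
χ² = (42−48)²/48 + (71−40.5)²/40.5 + (5−22.5)²/22.5 + (32−39)²/39
   = 0.7500 + 22.9691 + 13.6111 + 1.2564
Sum = 38.587

38.587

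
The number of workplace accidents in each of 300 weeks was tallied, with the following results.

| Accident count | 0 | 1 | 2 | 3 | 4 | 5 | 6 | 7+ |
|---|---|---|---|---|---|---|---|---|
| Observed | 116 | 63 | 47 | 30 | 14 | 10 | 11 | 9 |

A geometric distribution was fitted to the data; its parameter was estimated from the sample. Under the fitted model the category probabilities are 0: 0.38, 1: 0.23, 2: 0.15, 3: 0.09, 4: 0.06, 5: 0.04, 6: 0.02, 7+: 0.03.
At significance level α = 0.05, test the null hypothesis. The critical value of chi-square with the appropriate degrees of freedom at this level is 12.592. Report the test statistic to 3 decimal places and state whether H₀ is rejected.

6.368; do not reject

Expected counts E_i = n·p_i: 300×0.38 = 114, 300×0.23 = 69, 300×0.15 = 45, 300×0.09 = 27, 300×0.06 = 18, 300×0.04 = 12, 300×0.02 = 6, 300×0.03 = 9.
χ² = (116−114)²/114 + (63−69)²/69 + (47−45)²/45 + (30−27)²/27 + (14−18)²/18 + (10−12)²/12 + (11−6)²/6 + (9−9)²/9
   = 0.0351 + 0.5217 + 0.0889 + 0.3333 + 0.8889 + 0.3333 + 4.1667 + 0.0000
Sum = 6.368
df = 6. Since 6.368 < 12.592, we do not reject H₀.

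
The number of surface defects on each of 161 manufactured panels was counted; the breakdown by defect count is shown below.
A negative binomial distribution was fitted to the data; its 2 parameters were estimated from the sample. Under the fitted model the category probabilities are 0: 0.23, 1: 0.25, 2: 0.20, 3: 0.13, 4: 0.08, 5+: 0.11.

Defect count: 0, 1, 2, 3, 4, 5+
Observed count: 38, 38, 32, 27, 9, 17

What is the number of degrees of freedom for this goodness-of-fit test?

3

There are k = 6 categories and 2 parameters estimated from the data, so df = 6 − 1 − 2 = 3.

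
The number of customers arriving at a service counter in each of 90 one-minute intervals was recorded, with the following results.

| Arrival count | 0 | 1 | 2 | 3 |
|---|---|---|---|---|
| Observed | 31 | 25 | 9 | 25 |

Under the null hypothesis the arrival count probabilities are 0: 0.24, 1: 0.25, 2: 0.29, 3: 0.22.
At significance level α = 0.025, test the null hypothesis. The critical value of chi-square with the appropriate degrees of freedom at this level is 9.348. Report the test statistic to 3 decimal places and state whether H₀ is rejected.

Expected counts E_i = n·p_i: 90×0.24 = 21.6, 90×0.25 = 22.5, 90×0.29 = 26.1, 90×0.22 = 19.8.
0: (31 − 21.6)²/21.6 = 88.36/21.6 = 4.0907
1: (25 − 22.5)²/22.5 = 6.25/22.5 = 0.2778
2: (9 − 26.1)²/26.1 = 292.41/26.1 = 11.2034
3: (25 − 19.8)²/19.8 = 27.04/19.8 = 1.3657
Sum = 16.938
df = 3. Since 16.938 > 9.348, we reject H₀.

16.938; reject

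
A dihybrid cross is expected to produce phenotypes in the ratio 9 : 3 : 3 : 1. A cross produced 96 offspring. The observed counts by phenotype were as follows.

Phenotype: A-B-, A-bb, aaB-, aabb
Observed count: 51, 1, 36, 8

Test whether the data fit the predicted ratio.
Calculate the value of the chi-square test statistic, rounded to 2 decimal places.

Ratio total = 16. Expected counts: 96×9/16 = 54, 96×3/16 = 18, 96×3/16 = 18, 96×1/16 = 6.
cat         O        E   (O−E)²/E
A-B-       51       54      0.167
A-bb        1       18     16.056
aaB-       36       18     18.000
aabb        8        6      0.667
Sum = 34.89

34.89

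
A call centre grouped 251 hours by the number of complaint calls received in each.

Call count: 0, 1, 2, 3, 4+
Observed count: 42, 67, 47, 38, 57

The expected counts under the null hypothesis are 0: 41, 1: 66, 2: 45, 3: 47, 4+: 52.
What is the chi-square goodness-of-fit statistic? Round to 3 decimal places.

cat         O        E   (O−E)²/E
0          42       41     0.0244
1          67       66     0.0152
2          47       45     0.0889
3          38       47     1.7234
4+         57       52     0.4808
Sum = 2.333

2.333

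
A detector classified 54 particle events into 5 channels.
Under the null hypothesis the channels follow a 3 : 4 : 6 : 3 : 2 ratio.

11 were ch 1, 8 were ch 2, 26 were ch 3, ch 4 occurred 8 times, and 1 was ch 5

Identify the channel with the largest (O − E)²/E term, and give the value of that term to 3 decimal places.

ch 5, 4.167

Ratio total = 18. Expected counts: 54×3/18 = 9, 54×4/18 = 12, 54×6/18 = 18, 54×3/18 = 9, 54×2/18 = 6.
ch 1: (11 − 9)²/9 = 4/9 = 0.4444
ch 2: (8 − 12)²/12 = 16/12 = 1.3333
ch 3: (26 − 18)²/18 = 64/18 = 3.5556
ch 4: (8 − 9)²/9 = 1/9 = 0.1111
ch 5: (1 − 6)²/6 = 25/6 = 4.1667
The largest term is for ch 5: 4.167.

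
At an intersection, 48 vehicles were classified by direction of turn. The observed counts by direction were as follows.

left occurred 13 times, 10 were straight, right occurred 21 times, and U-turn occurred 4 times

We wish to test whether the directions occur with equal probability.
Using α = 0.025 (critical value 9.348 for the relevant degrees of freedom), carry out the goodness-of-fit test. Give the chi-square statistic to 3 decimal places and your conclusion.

12.500; reject

Expected count for each of the 4 categories: 48/4 = 12.
cat           O        E   (O−E)²/E
left         13       12     0.0833
straight     10       12     0.3333
right        21       12     6.7500
U-turn        4       12     5.3333
Sum = 12.500
df = 3. Since 12.500 > 9.348, we reject H₀.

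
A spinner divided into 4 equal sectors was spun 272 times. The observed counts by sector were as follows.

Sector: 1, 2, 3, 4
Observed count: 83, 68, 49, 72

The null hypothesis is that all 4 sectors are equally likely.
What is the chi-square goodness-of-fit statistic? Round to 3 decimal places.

Expected count for each of the 4 categories: 272/4 = 68.
1: (83 − 68)²/68 = 225/68 = 3.3088
2: (68 − 68)²/68 = 0/68 = 0.0000
3: (49 − 68)²/68 = 361/68 = 5.3088
4: (72 − 68)²/68 = 16/68 = 0.2353
Sum = 8.853

8.853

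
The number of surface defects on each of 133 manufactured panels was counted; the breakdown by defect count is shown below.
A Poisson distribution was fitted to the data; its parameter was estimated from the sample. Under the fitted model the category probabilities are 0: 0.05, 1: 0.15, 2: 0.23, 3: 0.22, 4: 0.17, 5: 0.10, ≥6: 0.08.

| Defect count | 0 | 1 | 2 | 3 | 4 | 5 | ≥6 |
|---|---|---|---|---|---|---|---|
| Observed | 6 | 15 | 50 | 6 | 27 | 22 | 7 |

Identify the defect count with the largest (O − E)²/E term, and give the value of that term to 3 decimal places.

3, 18.490

Expected counts E_i = n·p_i: 133×0.05 = 6.65, 133×0.15 = 19.95, 133×0.23 = 30.59, 133×0.22 = 29.26, 133×0.17 = 22.61, 133×0.10 = 13.3, 133×0.08 = 10.64.
χ² = (6−6.65)²/6.65 + (15−19.95)²/19.95 + (50−30.59)²/30.59 + (6−29.26)²/29.26 + (27−22.61)²/22.61 + (22−13.3)²/13.3 + (7−10.64)²/10.64
   = 0.0635 + 1.2282 + 12.3161 + 18.4903 + 0.8524 + 5.6910 + 1.2453
The largest term is for 3: 18.490.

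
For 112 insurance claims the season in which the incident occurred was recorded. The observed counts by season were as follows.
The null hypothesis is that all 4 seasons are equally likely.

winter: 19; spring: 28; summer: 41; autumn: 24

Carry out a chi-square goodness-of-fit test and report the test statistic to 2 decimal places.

9.50

Under H₀ each category has probability 1/4, so each expected count is 112/4 = 28.
χ² = (19−28)²/28 + (28−28)²/28 + (41−28)²/28 + (24−28)²/28
   = 2.893 + 0.000 + 6.036 + 0.571
Sum = 9.50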